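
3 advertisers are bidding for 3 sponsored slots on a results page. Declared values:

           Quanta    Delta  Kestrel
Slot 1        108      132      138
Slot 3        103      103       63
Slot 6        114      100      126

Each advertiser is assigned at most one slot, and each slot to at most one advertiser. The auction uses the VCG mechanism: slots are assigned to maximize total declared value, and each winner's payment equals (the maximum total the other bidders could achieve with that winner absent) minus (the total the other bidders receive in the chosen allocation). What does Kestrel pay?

Efficient allocation: Quanta→Slot 3 ($103), Delta→Slot 1 ($132), Kestrel→Slot 6 ($126); total welfare W = $361.
Kestrel receives Slot 6 at value $126, so the others get W − 126 = $235.
Without Kestrel: best allocation of the remaining 2 bidders over all 3 slots is Quanta→Slot 6 ($114), Delta→Slot 1 ($132), total $246.
VCG payment = (others' best without Kestrel) − (others' welfare with Kestrel) = 246 − 235 = $11.

Kestrel pays $11.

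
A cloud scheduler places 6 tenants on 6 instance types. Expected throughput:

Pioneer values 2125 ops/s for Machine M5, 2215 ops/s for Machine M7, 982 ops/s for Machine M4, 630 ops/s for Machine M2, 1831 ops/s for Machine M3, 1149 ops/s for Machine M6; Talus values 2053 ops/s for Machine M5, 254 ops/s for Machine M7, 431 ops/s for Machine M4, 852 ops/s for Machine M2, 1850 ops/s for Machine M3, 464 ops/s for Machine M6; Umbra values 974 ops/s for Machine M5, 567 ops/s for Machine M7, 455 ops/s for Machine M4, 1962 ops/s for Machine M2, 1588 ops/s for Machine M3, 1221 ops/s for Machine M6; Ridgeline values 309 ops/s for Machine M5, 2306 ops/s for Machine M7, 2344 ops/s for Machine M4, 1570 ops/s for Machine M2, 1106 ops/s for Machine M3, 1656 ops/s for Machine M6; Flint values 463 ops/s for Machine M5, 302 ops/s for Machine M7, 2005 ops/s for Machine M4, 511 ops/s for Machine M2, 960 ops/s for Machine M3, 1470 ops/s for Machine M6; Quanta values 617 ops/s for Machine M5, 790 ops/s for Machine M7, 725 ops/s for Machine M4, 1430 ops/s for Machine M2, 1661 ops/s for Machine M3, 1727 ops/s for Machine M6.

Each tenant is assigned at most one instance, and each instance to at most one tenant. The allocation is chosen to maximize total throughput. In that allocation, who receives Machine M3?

Optimal: Pioneer→Machine M5 (2125 ops/s), Talus→Machine M3 (1850 ops/s), Umbra→Machine M2 (1962 ops/s), Ridgeline→Machine M7 (2306 ops/s), Flint→Machine M4 (2005 ops/s), Quanta→Machine M6 (1727 ops/s) — total 2125+1850+1962+2306+2005+1727 = 11975 ops/s.
Talus's own top instance is Machine M5 (2053 ops/s), but forcing Talus→Machine M5 and reassigning the rest optimally gives only 11884 ops/s — worse by 91.

Talus receives Machine M3.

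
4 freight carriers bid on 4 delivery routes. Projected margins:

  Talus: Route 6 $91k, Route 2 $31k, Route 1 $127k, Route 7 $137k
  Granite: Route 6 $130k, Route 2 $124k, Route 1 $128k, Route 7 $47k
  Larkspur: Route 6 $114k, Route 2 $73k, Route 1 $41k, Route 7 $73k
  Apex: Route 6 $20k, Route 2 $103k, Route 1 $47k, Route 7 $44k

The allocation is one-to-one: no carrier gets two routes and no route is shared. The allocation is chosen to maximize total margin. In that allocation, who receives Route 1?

Optimal: Talus→Route 7 ($137k), Granite→Route 1 ($128k), Larkspur→Route 6 ($114k), Apex→Route 2 ($103k) — total 137+128+114+103 = $482k.
Row-greedy (each carrier in turn takes its best remaining route) gives $387k, worse by 95.
Next-best assignment: Talus→Route 1, Granite→Route 6, Larkspur→Route 7, Apex→Route 2 = $433k.
Swapping Granite↔Larkspur (Granite→Route 6 $130k, Larkspur→Route 1 $41k) loses 71.
Checked against all permutations: $482k is optimal.
Granite's own top route is Route 6 ($130k), but forcing Granite→Route 6 and reassigning the rest optimally gives only $433k — worse by 49.

Granite receives Route 1.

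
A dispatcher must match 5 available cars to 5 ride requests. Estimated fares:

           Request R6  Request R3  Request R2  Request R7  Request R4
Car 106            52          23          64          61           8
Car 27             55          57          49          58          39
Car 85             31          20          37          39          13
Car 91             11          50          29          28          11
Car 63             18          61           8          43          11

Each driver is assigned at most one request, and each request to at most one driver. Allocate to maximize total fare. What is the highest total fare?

This is a one-to-one assignment (maximum-weight bipartite matching).
Optimal: Car 106→Request R2 ($64), Car 27→Request R6 ($55), Car 85→Request R7 ($39), Car 91→Request R4 ($11), Car 63→Request R3 ($61) — total 64+55+39+11+61 = $230.
Max-entry greedy (repeatedly take the single best remaining cell) gives $225, worse by 5.
Next-best assignment: Car 106→Request R2, Car 27→Request R4, Car 85→Request R6, Car 91→Request R3, Car 63→Request R7 = $227.
Swapping Car 27↔Car 106 (Car 27→Request R2 $49, Car 106→Request R6 $52) loses 18.
Every other assignment is strictly worse.

Max total: $230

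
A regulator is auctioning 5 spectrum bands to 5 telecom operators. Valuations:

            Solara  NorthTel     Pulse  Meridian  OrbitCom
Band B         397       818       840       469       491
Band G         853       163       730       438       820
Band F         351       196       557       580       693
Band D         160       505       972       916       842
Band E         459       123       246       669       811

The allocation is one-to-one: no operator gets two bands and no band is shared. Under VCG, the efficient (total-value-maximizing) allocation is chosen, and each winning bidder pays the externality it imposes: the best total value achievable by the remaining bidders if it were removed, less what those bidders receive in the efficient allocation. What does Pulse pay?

Pulse pays $336M.

Efficient allocation: Solara→Band G ($853M), NorthTel→Band B ($818M), Pulse→Band D ($972M), Meridian→Band F ($580M), OrbitCom→Band E ($811M); total welfare W = $4034M.
Pulse receives Band D at value $972M, so the others get W − 972 = $3062M.
Without Pulse: best allocation of the remaining 4 bidders over all 5 bands is Solara→Band G ($853M), NorthTel→Band B ($818M), Meridian→Band D ($916M), OrbitCom→Band E ($811M), total $3398M.
VCG payment = (others' best without Pulse) − (others' welfare with Pulse) = 3398 − 3062 = $336M.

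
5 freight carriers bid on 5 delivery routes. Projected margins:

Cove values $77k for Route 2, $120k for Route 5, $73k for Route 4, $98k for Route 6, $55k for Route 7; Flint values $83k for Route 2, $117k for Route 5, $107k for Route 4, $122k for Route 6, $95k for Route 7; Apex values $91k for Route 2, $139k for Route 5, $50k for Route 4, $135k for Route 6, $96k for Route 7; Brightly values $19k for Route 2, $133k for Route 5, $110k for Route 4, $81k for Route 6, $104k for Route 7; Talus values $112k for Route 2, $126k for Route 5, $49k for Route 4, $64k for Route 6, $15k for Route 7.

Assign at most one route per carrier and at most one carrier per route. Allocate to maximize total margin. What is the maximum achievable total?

Maximum total: $578k

Optimal: Cove→Route 5 ($120k), Flint→Route 4 ($107k), Apex→Route 6 ($135k), Brightly→Route 7 ($104k), Talus→Route 2 ($112k) — total 120+107+135+104+112 = $578k.
Row-greedy (each carrier in turn takes its best remaining route) gives $560k, worse by 18.
Every other assignment is strictly worse.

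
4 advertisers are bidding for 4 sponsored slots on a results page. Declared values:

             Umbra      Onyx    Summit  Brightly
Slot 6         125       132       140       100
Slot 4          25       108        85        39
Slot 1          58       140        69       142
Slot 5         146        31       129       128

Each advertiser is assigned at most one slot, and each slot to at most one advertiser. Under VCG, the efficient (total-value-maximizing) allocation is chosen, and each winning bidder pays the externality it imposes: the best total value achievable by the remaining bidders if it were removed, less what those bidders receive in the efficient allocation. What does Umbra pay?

Efficient allocation: Umbra→Slot 5 ($146), Onyx→Slot 4 ($108), Summit→Slot 6 ($140), Brightly→Slot 1 ($142); total welfare W = $536.
Umbra receives Slot 5 at value $146, so the others get W − 146 = $390.
Without Umbra: best allocation of the remaining 3 bidders over all 4 slots is Onyx→Slot 1 ($140), Summit→Slot 6 ($140), Brightly→Slot 5 ($128), total $408.
VCG payment = (others' best without Umbra) − (others' welfare with Umbra) = 408 − 390 = $18.

Umbra pays $18.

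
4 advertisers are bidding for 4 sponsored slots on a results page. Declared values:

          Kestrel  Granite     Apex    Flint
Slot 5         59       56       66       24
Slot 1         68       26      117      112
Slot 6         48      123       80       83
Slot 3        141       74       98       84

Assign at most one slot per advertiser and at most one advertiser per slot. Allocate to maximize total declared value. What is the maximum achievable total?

Max total: $442

This is the linear assignment problem.
Optimal: Kestrel→Slot 3 ($141), Granite→Slot 6 ($123), Apex→Slot 5 ($66), Flint→Slot 1 ($112) — total 141+123+66+112 = $442.
Max-entry greedy (repeatedly take the single best remaining cell) gives $405, worse by 37.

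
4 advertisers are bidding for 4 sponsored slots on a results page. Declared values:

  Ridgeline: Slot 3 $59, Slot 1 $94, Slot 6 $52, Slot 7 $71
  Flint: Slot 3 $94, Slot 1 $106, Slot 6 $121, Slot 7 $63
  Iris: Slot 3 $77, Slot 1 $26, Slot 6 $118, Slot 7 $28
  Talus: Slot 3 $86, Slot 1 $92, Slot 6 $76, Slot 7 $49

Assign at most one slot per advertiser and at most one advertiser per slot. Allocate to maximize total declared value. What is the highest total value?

Max total: $381

Optimal: Ridgeline→Slot 7 ($71), Flint→Slot 1 ($106), Iris→Slot 6 ($118), Talus→Slot 3 ($86) — total 71+106+118+86 = $381.
Swapping Flint↔Ridgeline (Flint→Slot 7 $63, Ridgeline→Slot 1 $94) loses 20.
Every other assignment is strictly worse.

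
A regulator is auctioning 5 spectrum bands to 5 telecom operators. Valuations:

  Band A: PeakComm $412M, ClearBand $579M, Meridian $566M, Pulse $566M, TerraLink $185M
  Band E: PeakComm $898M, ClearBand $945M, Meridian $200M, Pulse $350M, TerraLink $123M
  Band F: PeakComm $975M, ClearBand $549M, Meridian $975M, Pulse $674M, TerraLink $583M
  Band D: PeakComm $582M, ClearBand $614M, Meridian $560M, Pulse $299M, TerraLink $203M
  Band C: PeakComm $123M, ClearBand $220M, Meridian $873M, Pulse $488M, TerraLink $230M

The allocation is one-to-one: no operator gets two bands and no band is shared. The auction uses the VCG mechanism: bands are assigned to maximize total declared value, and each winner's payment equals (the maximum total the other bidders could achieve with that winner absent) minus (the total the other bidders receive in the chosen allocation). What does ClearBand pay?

Efficient allocation: PeakComm→Band F ($975M), ClearBand→Band E ($945M), Meridian→Band C ($873M), Pulse→Band A ($566M), TerraLink→Band D ($203M); total welfare W = $3562M.
ClearBand receives Band E at value $945M, so the others get W − 945 = $2617M.
Without ClearBand: best allocation of the remaining 4 bidders over all 5 bands is PeakComm→Band E ($898M), Meridian→Band C ($873M), Pulse→Band A ($566M), TerraLink→Band F ($583M), total $2920M.
VCG payment = (others' best without ClearBand) − (others' welfare with ClearBand) = 2920 − 2617 = $303M.

ClearBand pays $303M.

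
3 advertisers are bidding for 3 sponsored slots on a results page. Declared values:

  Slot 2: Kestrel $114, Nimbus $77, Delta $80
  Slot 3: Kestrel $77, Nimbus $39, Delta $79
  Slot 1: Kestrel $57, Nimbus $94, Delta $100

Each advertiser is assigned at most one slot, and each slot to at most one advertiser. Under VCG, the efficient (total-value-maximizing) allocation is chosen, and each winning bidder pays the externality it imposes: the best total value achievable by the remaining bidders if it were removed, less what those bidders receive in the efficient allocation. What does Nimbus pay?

Efficient allocation: Kestrel→Slot 2 ($114), Nimbus→Slot 1 ($94), Delta→Slot 3 ($79); total welfare W = $287.
Nimbus receives Slot 1 at value $94, so the others get W − 94 = $193.
Without Nimbus: best allocation of the remaining 2 bidders over all 3 slots is Kestrel→Slot 2 ($114), Delta→Slot 1 ($100), total $214.
VCG payment = (others' best without Nimbus) − (others' welfare with Nimbus) = 214 − 193 = $21.

Nimbus pays $21.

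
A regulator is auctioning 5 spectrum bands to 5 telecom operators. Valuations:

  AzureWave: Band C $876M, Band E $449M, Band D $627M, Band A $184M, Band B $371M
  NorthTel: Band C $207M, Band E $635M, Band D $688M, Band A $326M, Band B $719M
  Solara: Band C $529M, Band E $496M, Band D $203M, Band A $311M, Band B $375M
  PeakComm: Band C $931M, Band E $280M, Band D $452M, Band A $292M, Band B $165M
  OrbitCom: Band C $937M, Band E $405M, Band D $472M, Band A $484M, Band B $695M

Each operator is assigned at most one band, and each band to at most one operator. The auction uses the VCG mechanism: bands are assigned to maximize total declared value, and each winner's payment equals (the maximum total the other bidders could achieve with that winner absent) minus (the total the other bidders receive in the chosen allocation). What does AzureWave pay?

AzureWave pays $180M.

Efficient allocation: AzureWave→Band D ($627M), NorthTel→Band B ($719M), Solara→Band E ($496M), PeakComm→Band C ($931M), OrbitCom→Band A ($484M); total welfare W = $3257M.
AzureWave receives Band D at value $627M, so the others get W − 627 = $2630M.
Without AzureWave: best allocation of the remaining 4 bidders over all 5 bands is NorthTel→Band D ($688M), Solara→Band E ($496M), PeakComm→Band C ($931M), OrbitCom→Band B ($695M), total $2810M.
VCG payment = (others' best without AzureWave) − (others' welfare with AzureWave) = 2810 − 2630 = $180M.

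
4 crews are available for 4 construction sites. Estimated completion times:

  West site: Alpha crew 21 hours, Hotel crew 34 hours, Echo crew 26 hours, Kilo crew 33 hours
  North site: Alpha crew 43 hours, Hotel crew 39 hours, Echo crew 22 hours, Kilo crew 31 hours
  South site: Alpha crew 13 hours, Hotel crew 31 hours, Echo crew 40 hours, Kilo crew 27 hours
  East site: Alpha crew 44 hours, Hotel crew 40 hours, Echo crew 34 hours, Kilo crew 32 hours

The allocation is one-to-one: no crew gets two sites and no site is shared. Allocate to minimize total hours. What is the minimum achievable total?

This is the linear assignment problem.
Optimal: Alpha crew→South site (13 hours), Hotel crew→West site (34 hours), Echo crew→North site (22 hours), Kilo crew→East site (32 hours) — total 13+34+22+32 = 101 hours.
Column-greedy (each site in turn goes to its cheapest remaining crew) gives 110 hours, worse by 9.
Next-best assignment: Alpha crew→West site, Hotel crew→South site, Echo crew→North site, Kilo crew→East site = 106 hours.

Min total: 101 hours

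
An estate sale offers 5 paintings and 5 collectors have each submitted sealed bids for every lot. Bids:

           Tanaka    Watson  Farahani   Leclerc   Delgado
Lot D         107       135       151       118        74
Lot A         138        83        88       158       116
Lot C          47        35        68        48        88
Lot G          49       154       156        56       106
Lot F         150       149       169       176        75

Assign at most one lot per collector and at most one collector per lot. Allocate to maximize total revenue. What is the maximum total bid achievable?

This is a one-to-one assignment (maximum-weight bipartite matching).
Optimal: Tanaka→Lot A ($138), Watson→Lot G ($154), Farahani→Lot D ($151), Leclerc→Lot F ($176), Delgado→Lot C ($88) — total 138+154+151+176+88 = $707.
Row-greedy (each collector in turn takes its best remaining lot) gives $701, worse by 6.
Swapping Leclerc↔Watson (Leclerc→Lot G $56, Watson→Lot F $149) loses 125.
Every other assignment is strictly worse.

Max total: $707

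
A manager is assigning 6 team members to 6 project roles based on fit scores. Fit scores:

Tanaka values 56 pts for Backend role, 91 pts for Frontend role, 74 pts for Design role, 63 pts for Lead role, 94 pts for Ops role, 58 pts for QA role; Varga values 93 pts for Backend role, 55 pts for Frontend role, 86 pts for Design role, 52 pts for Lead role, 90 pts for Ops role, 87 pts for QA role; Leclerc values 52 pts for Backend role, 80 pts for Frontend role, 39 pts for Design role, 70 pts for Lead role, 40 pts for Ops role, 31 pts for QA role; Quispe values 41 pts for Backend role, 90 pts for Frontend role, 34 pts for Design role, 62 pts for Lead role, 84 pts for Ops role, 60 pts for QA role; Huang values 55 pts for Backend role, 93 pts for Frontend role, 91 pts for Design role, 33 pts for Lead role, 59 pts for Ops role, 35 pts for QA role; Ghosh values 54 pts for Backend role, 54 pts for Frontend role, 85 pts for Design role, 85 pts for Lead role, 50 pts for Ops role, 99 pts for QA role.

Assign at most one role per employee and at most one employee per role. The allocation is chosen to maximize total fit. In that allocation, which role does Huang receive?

Huang receives Design role.

This is a one-to-one assignment (maximum-weight bipartite matching).
Optimal: Tanaka→Ops role (94 pts), Varga→Backend role (93 pts), Leclerc→Lead role (70 pts), Quispe→Frontend role (90 pts), Huang→Design role (91 pts), Ghosh→QA role (99 pts) — total 94+93+70+90+91+99 = 537 pts.
Row-greedy (each employee in turn takes its best remaining role) gives 519 pts, worse by 18.
Next-best assignment: Tanaka→Frontend role, Varga→Backend role, Leclerc→Lead role, Quispe→Ops role, Huang→Design role, Ghosh→QA role = 528 pts.
Huang's own top role is Frontend role (93 pts), but forcing Huang→Frontend role and reassigning the rest optimally gives only 513 pts — worse by 24.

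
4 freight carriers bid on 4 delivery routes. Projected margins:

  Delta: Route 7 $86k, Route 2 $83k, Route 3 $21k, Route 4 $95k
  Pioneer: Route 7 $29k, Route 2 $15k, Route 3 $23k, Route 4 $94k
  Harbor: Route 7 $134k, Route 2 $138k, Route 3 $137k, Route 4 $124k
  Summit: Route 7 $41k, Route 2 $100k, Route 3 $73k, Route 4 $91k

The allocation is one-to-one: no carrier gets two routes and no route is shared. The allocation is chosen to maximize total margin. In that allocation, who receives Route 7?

Delta receives Route 7.

Optimal: Delta→Route 7 ($86k), Pioneer→Route 4 ($94k), Harbor→Route 3 ($137k), Summit→Route 2 ($100k) — total 86+94+137+100 = $417k.
Max-entry greedy (repeatedly take the single best remaining cell) gives $335k, worse by 82.
Next-best assignment: Delta→Route 7, Pioneer→Route 4, Harbor→Route 2, Summit→Route 3 = $391k.
Swapping Delta↔Pioneer (Delta→Route 4 $95k, Pioneer→Route 7 $29k) loses 56.
Checked against all permutations: $417k is optimal.
Delta's own top route is Route 4 ($95k), but forcing Delta→Route 4 and reassigning the rest optimally gives only $361k — worse by 56.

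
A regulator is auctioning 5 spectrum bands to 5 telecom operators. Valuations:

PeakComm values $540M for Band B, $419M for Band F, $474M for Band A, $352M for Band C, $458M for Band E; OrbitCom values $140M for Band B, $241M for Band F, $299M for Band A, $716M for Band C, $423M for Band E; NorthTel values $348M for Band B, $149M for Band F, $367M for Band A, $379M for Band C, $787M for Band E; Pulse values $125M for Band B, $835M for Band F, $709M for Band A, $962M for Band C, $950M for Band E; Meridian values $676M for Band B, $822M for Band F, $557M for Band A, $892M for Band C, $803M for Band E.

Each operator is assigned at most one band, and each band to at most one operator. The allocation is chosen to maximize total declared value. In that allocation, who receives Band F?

Meridian receives Band F.

Treat this as an assignment problem: match each operator to one band.
Optimal: PeakComm→Band B ($540M), OrbitCom→Band C ($716M), NorthTel→Band E ($787M), Pulse→Band A ($709M), Meridian→Band F ($822M) — total 540+716+787+709+822 = $3574M.
Column-greedy (each band in turn goes to its best remaining operator) gives $3488M, worse by 86.
Next-best assignment: PeakComm→Band A, OrbitCom→Band C, NorthTel→Band E, Pulse→Band F, Meridian→Band B = $3488M.
Swapping OrbitCom↔Pulse (OrbitCom→Band A $299M, Pulse→Band C $962M) loses 164.
Meridian's own top band is Band C ($892M), but forcing Meridian→Band C and reassigning the rest optimally gives only $3353M — worse by 221.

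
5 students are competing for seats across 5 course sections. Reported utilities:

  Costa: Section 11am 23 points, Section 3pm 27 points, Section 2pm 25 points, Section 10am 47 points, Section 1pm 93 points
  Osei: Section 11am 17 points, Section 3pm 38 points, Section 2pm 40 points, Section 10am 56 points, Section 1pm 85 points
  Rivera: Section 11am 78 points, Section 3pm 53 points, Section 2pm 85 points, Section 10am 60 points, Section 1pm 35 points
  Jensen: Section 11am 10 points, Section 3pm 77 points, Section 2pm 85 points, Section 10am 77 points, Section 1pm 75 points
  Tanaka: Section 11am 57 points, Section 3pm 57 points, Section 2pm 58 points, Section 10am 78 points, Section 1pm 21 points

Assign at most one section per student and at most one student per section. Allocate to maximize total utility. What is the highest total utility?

Optimal: Costa→Section 1pm (93 points), Osei→Section 3pm (38 points), Rivera→Section 11am (78 points), Jensen→Section 2pm (85 points), Tanaka→Section 10am (78 points) — total 93+38+78+85+78 = 372 points.
Row-greedy (each student in turn takes its best remaining section) gives 368 points, worse by 4.
Next-best assignment: Costa→Section 1pm, Osei→Section 10am, Rivera→Section 11am, Jensen→Section 2pm, Tanaka→Section 3pm = 369 points.
Checked against all permutations: 372 points is optimal.

Max total: 372 points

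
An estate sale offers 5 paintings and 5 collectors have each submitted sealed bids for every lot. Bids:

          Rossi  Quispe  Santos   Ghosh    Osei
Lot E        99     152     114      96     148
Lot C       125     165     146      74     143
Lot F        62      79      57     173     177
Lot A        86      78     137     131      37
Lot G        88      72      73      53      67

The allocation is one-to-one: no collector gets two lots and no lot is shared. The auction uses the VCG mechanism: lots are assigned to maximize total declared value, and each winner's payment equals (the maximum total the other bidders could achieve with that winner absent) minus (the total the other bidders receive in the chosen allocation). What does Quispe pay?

Efficient allocation: Rossi→Lot G ($88), Quispe→Lot C ($165), Santos→Lot A ($137), Ghosh→Lot F ($173), Osei→Lot E ($148); total welfare W = $711.
Quispe receives Lot C at value $165, so the others get W − 165 = $546.
Without Quispe: best allocation of the remaining 4 bidders over all 5 lots is Rossi→Lot C ($125), Santos→Lot A ($137), Ghosh→Lot F ($173), Osei→Lot E ($148), total $583.
VCG payment = (others' best without Quispe) − (others' welfare with Quispe) = 583 − 546 = $37.

Quispe pays $37.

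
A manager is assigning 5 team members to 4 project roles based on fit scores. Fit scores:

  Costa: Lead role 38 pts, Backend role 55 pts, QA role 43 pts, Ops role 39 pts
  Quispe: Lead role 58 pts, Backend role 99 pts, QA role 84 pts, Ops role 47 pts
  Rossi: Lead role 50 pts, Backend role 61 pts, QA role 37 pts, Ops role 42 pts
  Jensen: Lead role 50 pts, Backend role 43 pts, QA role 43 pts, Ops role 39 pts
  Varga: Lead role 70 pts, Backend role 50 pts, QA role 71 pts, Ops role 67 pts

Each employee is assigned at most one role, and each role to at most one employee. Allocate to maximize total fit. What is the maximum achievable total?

Maximum total: 262 pts

This is the linear assignment problem.
Optimal: Jensen→Lead role (50 pts), Quispe→Backend role (99 pts), Varga→QA role (71 pts), Rossi→Ops role (42 pts) — total 50+99+71+42 = 262 pts.
Max-entry greedy (repeatedly take the single best remaining cell) gives 259 pts, worse by 3.
No other one-to-one assignment exceeds 262 pts.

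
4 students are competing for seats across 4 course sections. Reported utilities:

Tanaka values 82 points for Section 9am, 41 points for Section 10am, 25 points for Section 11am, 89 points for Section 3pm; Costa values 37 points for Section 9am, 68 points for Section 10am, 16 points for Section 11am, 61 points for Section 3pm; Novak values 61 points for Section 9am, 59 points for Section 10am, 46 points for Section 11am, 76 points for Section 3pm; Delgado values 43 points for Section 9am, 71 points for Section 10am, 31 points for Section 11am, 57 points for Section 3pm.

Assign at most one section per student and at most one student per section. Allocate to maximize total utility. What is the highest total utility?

Maximum total: 260 points

Optimal: Tanaka→Section 9am (82 points), Costa→Section 3pm (61 points), Novak→Section 11am (46 points), Delgado→Section 10am (71 points) — total 82+61+46+71 = 260 points.
Row-greedy (each student in turn takes its best remaining section) gives 249 points, worse by 11.
No other one-to-one assignment exceeds 260 points.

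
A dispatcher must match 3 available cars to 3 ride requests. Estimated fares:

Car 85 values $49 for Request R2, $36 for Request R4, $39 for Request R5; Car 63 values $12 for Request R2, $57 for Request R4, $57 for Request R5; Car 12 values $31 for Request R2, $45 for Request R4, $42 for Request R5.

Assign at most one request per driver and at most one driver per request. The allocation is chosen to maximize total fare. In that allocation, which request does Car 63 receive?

Car 63 receives Request R5.

Optimal: Car 85→Request R2 ($49), Car 63→Request R5 ($57), Car 12→Request R4 ($45) — total 49+57+45 = $151.
Row-greedy (each driver in turn takes its best remaining request) gives $148, worse by 3.
Swapping Car 85↔Car 12 (Car 85→Request R4 $36, Car 12→Request R2 $31) loses 27.
No other one-to-one assignment exceeds $151.
Car 63's own top request is Request R4 ($57), but forcing Car 63→Request R4 and reassigning the rest optimally gives only $148 — worse by 3.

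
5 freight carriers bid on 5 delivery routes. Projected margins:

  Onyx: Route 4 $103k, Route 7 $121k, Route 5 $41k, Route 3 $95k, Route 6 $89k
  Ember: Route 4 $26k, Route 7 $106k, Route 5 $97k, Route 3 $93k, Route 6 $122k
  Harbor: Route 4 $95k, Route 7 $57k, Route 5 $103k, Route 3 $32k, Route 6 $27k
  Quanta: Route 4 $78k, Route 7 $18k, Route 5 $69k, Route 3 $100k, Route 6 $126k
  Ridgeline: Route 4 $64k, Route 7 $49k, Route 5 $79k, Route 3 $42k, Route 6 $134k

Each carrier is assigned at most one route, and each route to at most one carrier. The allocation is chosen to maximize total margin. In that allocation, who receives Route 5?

Optimal: Onyx→Route 7 ($121k), Ember→Route 5 ($97k), Harbor→Route 4 ($95k), Quanta→Route 3 ($100k), Ridgeline→Route 6 ($134k) — total 121+97+95+100+134 = $547k.
Max-entry greedy (repeatedly take the single best remaining cell) gives $484k, worse by 63.
Checked against all permutations: $547k is optimal.
Ember's own top route is Route 6 ($122k), but forcing Ember→Route 6 and reassigning the rest optimally gives only $517k — worse by 30.

Ember receives Route 5.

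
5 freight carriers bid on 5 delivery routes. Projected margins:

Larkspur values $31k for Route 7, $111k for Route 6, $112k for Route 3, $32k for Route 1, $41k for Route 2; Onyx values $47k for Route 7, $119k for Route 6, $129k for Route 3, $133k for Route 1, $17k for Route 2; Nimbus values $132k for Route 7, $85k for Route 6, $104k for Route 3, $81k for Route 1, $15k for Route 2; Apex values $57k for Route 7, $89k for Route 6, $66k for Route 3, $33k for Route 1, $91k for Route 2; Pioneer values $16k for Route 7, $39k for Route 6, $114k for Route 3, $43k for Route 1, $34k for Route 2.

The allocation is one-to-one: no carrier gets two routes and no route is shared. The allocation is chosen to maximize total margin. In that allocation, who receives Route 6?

Optimal: Larkspur→Route 6 ($111k), Onyx→Route 1 ($133k), Nimbus→Route 7 ($132k), Apex→Route 2 ($91k), Pioneer→Route 3 ($114k) — total 111+133+132+91+114 = $581k.
Row-greedy (each carrier in turn takes its best remaining route) gives $507k, worse by 74.
Swapping Pioneer↔Larkspur (Pioneer→Route 6 $39k, Larkspur→Route 3 $112k) loses 74.
Larkspur's own top route is Route 3 ($112k), but forcing Larkspur→Route 3 and reassigning the rest optimally gives only $507k — worse by 74.

Larkspur receives Route 6.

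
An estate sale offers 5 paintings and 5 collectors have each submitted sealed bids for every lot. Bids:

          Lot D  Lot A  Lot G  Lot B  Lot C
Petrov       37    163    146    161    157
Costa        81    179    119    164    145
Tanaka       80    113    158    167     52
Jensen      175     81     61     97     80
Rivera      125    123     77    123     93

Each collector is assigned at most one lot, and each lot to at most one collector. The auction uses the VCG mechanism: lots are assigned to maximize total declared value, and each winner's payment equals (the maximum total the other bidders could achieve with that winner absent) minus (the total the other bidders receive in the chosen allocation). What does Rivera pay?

Efficient allocation: Petrov→Lot C ($157), Costa→Lot A ($179), Tanaka→Lot G ($158), Jensen→Lot D ($175), Rivera→Lot B ($123); total welfare W = $792.
Rivera receives Lot B at value $123, so the others get W − 123 = $669.
Without Rivera: best allocation of the remaining 4 bidders over all 5 lots is Petrov→Lot C ($157), Costa→Lot A ($179), Tanaka→Lot B ($167), Jensen→Lot D ($175), total $678.
VCG payment = (others' best without Rivera) − (others' welfare with Rivera) = 678 − 669 = $9.

Rivera pays $9.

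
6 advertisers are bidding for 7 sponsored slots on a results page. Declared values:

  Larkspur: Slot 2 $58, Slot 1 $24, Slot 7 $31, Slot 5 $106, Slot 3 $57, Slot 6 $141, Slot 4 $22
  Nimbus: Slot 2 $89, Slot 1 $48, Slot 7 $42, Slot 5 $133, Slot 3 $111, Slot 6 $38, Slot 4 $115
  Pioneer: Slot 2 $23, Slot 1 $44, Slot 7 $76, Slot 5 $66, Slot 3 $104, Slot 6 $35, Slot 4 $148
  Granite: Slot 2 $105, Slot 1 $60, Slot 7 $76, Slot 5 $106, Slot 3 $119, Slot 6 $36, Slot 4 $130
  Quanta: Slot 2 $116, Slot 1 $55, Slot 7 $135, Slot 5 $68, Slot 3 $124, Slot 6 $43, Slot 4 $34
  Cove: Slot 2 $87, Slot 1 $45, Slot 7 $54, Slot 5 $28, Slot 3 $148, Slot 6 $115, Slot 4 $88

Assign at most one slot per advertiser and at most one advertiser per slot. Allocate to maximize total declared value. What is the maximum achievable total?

Max total: $810

This is a one-to-one assignment (maximum-weight bipartite matching).
Optimal: Larkspur→Slot 6 ($141), Nimbus→Slot 5 ($133), Pioneer→Slot 4 ($148), Granite→Slot 2 ($105), Quanta→Slot 7 ($135), Cove→Slot 3 ($148) — total 141+133+148+105+135+148 = $810.
Column-greedy (each slot in turn goes to its best remaining advertiser) gives $674, worse by 136.
Every other assignment is strictly worse.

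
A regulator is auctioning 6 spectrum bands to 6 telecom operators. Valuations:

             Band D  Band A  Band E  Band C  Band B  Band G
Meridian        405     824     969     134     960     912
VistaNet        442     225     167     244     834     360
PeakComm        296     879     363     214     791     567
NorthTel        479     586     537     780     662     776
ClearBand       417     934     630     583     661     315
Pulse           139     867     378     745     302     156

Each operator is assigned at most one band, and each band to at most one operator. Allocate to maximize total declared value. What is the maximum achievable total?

Maximum total: $4657M

Optimal: Meridian→Band E ($969M), VistaNet→Band D ($442M), PeakComm→Band B ($791M), NorthTel→Band G ($776M), ClearBand→Band A ($934M), Pulse→Band C ($745M) — total 969+442+791+776+934+745 = $4657M.
Max-entry greedy (repeatedly take the single best remaining cell) gives $4223M, worse by 434.
Next-best assignment: Meridian→Band E, VistaNet→Band B, PeakComm→Band A, NorthTel→Band G, ClearBand→Band D, Pulse→Band C = $4620M.
Swapping NorthTel↔Pulse (NorthTel→Band C $780M, Pulse→Band G $156M) loses 585.
No other one-to-one assignment exceeds $4657M.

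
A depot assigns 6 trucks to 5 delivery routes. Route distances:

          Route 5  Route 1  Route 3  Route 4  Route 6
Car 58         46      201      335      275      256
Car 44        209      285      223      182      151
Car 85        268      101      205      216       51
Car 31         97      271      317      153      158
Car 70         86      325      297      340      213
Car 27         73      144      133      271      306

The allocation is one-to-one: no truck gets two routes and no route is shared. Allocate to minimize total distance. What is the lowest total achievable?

Minimum total: 584 km

Optimal: Car 58→Route 5 (46 km), Car 85→Route 1 (101 km), Car 27→Route 3 (133 km), Car 31→Route 4 (153 km), Car 44→Route 6 (151 km) — total 46+101+133+153+151 = 584 km.
Row-greedy (each truck in turn takes its cheapest remaining route) gives 748 km, worse by 164.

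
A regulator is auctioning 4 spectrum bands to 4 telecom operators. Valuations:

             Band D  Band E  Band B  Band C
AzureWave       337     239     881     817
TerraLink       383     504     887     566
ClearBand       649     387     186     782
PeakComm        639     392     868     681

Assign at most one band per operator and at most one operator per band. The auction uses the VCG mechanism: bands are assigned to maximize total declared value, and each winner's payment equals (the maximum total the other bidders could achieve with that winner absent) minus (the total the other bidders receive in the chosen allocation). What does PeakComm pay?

Efficient allocation: AzureWave→Band C ($817M), TerraLink→Band E ($504M), ClearBand→Band D ($649M), PeakComm→Band B ($868M); total welfare W = $2838M.
PeakComm receives Band B at value $868M, so the others get W − 868 = $1970M.
Without PeakComm: best allocation of the remaining 3 bidders over all 4 bands is AzureWave→Band C ($817M), TerraLink→Band B ($887M), ClearBand→Band D ($649M), total $2353M.
VCG payment = (others' best without PeakComm) − (others' welfare with PeakComm) = 2353 − 1970 = $383M.

PeakComm pays $383M.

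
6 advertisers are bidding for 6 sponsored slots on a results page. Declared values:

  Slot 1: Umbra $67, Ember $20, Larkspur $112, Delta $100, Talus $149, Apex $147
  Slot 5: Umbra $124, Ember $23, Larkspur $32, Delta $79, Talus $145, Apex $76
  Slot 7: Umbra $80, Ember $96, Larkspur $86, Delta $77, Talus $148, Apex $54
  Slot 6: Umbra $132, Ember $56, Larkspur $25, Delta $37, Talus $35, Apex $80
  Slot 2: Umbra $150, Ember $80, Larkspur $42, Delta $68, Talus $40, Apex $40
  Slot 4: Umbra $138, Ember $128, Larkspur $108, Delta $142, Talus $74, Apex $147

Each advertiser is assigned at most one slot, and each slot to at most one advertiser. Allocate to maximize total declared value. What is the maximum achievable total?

Max total: $732

Optimal: Umbra→Slot 6 ($132), Ember→Slot 2 ($80), Larkspur→Slot 7 ($86), Delta→Slot 4 ($142), Talus→Slot 5 ($145), Apex→Slot 1 ($147) — total 132+80+86+142+145+147 = $732.
Max-entry greedy (repeatedly take the single best remaining cell) gives $646, worse by 86.
Next-best assignment: Umbra→Slot 2, Ember→Slot 6, Larkspur→Slot 7, Delta→Slot 4, Talus→Slot 5, Apex→Slot 1 = $726.
Checked against all permutations: $732 is optimal.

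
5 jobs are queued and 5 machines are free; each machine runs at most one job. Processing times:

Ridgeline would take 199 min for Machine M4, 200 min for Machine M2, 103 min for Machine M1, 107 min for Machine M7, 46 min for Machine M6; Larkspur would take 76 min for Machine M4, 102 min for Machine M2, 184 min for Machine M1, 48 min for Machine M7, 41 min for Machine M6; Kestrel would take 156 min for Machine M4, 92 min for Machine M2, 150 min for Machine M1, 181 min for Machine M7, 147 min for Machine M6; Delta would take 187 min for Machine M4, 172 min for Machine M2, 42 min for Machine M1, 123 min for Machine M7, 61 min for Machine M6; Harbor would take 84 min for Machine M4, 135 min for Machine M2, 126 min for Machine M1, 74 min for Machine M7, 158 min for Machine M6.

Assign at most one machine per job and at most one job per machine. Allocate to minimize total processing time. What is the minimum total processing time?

Minimum total: 312 min

Optimal: Ridgeline→Machine M6 (46 min), Larkspur→Machine M7 (48 min), Kestrel→Machine M2 (92 min), Delta→Machine M1 (42 min), Harbor→Machine M4 (84 min) — total 46+48+92+42+84 = 312 min.
Min-entry greedy (repeatedly take the single cheapest remaining cell) gives 448 min, worse by 136.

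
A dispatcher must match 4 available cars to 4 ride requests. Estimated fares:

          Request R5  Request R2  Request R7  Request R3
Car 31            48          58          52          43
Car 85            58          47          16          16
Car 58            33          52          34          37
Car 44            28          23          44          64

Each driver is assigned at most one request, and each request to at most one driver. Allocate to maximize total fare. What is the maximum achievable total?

This is the linear assignment problem.
Optimal: Car 31→Request R7 ($52), Car 85→Request R5 ($58), Car 58→Request R2 ($52), Car 44→Request R3 ($64) — total 52+58+52+64 = $226.
Column-greedy (each request in turn goes to its best remaining driver) gives $197, worse by 29.
Every other assignment is strictly worse.

Maximum total: $226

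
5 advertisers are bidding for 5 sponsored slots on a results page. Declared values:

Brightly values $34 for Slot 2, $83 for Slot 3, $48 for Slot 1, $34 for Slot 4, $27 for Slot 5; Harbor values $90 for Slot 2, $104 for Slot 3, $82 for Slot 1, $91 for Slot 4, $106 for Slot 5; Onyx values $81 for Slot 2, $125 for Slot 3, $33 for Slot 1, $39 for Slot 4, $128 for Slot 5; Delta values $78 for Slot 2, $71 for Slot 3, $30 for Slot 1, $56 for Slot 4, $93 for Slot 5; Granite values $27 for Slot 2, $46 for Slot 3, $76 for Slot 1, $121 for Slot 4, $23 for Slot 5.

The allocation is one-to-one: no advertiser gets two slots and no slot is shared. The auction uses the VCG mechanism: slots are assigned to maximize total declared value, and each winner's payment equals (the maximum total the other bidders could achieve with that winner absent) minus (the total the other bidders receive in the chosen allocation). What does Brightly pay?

Efficient allocation: Brightly→Slot 3 ($83), Harbor→Slot 1 ($82), Onyx→Slot 5 ($128), Delta→Slot 2 ($78), Granite→Slot 4 ($121); total welfare W = $492.
Brightly receives Slot 3 at value $83, so the others get W − 83 = $409.
Without Brightly: best allocation of the remaining 4 bidders over all 5 slots is Harbor→Slot 3 ($104), Onyx→Slot 5 ($128), Delta→Slot 2 ($78), Granite→Slot 4 ($121), total $431.
VCG payment = (others' best without Brightly) − (others' welfare with Brightly) = 431 − 409 = $22.

Brightly pays $22.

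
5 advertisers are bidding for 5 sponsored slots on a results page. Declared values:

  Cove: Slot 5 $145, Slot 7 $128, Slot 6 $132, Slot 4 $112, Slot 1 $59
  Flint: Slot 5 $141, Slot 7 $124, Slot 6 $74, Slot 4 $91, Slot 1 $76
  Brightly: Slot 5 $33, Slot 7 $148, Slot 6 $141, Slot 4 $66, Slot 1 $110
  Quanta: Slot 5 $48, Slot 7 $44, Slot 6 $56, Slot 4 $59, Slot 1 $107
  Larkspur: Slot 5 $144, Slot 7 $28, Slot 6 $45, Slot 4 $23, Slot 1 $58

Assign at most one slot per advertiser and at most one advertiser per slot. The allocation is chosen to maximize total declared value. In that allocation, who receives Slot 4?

Optimal: Cove→Slot 4 ($112), Flint→Slot 7 ($124), Brightly→Slot 6 ($141), Quanta→Slot 1 ($107), Larkspur→Slot 5 ($144) — total 112+124+141+107+144 = $628.
Max-entry greedy (repeatedly take the single best remaining cell) gives $536, worse by 92.
Swapping Flint↔Larkspur (Flint→Slot 5 $141, Larkspur→Slot 7 $28) loses 99.
Every other assignment is strictly worse.
Cove's own top slot is Slot 5 ($145), but forcing Cove→Slot 5 and reassigning the rest optimally gives only $540 — worse by 88.

Cove receives Slot 4.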